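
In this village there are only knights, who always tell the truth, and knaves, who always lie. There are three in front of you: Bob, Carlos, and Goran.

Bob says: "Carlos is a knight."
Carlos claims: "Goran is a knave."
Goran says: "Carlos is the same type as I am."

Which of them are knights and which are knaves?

Consider Bob. Suppose Bob is a knave.
Then no assignment of the remaining roles makes every statement match its speaker's type — contradiction.
So Bob is a knight.
Consider Carlos. Suppose Carlos is a knave.
Then Bob's statement comes out false, contradicting Bob being a knight.
So Carlos is a knight.
Consider Goran. Suppose Goran is a knight.
Then Carlos's statement comes out false, contradicting Carlos being a knight.
So Goran is a knave.

Bob: knight, Carlos: knight, Goran: knave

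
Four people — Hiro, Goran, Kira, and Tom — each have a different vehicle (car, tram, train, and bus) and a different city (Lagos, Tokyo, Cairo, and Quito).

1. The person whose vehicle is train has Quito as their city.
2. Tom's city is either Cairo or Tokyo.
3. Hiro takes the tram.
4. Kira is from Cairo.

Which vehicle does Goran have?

train

With clues 1–3, tram is impossible for Goran's vehicle.
With clues 1–4, bus and car are impossible for Goran's vehicle.
That leaves train.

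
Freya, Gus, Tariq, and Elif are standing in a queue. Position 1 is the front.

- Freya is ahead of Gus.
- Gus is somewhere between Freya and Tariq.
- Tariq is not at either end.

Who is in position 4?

Elif

With clue 1, Freya is ruled out for position 4.
With clues 1–2, Gus is ruled out for position 4.
With clues 1–3, Tariq is ruled out for position 4.
So position 4 is Elif.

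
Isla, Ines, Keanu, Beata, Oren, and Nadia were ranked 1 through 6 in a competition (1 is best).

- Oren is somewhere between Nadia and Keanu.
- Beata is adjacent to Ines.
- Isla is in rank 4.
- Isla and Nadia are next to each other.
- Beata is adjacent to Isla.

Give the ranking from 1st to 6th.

Keanu, Oren, Nadia, Isla, Beata, Ines

From clue 1: Oren is in {2,3,4,5}.
From clues 1–3: Isla → rank 4.
From clues 1–4: Nadia → rank 3.
From clues 1–5: Keanu → rank 1, Oren → rank 2, Beata → rank 5, Ines → rank 6.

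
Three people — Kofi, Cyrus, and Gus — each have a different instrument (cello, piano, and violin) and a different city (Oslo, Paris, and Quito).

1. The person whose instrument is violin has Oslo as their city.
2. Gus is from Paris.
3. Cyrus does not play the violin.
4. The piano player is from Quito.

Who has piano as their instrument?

With clues 1–3, Kofi is impossible for the one with instrument piano.
With clues 1–4, Gus is impossible for the one with instrument piano.
That leaves Cyrus.

Cyrus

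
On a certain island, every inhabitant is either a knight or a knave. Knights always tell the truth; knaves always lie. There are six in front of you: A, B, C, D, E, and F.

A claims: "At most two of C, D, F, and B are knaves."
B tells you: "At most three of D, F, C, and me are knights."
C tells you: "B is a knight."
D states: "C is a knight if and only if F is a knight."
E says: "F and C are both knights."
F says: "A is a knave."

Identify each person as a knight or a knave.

Consider A. Suppose A is a knave.
Then no assignment of the remaining roles makes every statement match its speaker's type — contradiction.
So A is a knight.
With that fixed, F's statement is false, so F is a knave.
With that fixed, B's statement is true, so B is a knight.
With that fixed, C's statement is true, so C is a knight.
With that fixed, D's statement is false, so D is a knave.
With that fixed, E's statement is false, so E is a knave.

A: knight, B: knight, C: knight, D: knave, E: knave, F: knave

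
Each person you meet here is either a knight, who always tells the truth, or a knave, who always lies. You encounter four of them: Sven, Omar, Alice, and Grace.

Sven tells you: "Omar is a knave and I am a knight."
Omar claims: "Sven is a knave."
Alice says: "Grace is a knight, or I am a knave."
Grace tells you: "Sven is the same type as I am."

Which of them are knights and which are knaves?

Consider Sven. Suppose Sven is a knave.
Then whichever role Grace has, Grace's statement has the wrong truth value — contradiction.
So Sven is a knight.
With that fixed, Omar's statement is false, so Omar is a knave.
Consider Alice. Suppose Alice is a knave.
Then Alice's own statement would have to be false, but it can't be — contradiction.
So Alice is a knight.
Consider Grace. Suppose Grace is a knave.
Then Alice's statement comes out false, contradicting Alice being a knight.
So Grace is a knight.

Sven: knight, Omar: knave, Alice: knight, Grace: knight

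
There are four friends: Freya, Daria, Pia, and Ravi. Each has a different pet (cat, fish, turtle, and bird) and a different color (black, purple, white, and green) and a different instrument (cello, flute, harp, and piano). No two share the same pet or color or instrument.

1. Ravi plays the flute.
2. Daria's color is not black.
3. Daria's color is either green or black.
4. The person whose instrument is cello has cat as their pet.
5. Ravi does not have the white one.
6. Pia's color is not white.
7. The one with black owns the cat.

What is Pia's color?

black

With clues 1–3, green is impossible for Pia's color.
With clues 1–6, white is impossible for Pia's color.
With clues 1–7, purple is impossible for Pia's color.
That leaves black.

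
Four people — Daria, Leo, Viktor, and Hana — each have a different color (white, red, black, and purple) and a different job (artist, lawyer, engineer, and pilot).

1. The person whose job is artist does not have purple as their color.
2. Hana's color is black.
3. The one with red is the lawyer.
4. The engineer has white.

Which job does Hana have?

artist

With clues 1–3, lawyer is impossible for Hana's job.
With clues 1–4, engineer and pilot are impossible for Hana's job.
That leaves artist.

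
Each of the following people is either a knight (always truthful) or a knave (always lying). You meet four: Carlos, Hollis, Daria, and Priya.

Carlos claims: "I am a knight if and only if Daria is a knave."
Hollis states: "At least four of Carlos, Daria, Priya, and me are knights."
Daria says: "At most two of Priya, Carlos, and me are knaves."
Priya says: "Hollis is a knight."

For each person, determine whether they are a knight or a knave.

Consider Carlos. Suppose Carlos is a knight.
Then no assignment of the remaining roles makes every statement match its speaker's type — contradiction.
So Carlos is a knave.
With that fixed, Hollis's statement is false, so Hollis is a knave.
With that fixed, Priya's statement is false, so Priya is a knave.
Consider Daria. Suppose Daria is a knight.
Then Carlos's statement comes out true, contradicting Carlos being a knave.
So Daria is a knave.

Carlos: knave, Hollis: knave, Daria: knave, Priya: knave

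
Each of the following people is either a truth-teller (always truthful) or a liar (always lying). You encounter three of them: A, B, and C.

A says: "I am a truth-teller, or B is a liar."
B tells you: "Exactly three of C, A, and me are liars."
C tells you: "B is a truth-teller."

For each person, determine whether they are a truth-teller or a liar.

Consider A. Suppose A is a liar.
Then no assignment of the remaining roles makes every statement match its speaker's type — contradiction.
So A is a truth-teller.
With that fixed, B's statement is false, so B is a liar.
With that fixed, C's statement is false, so C is a liar.

A: truth-teller, B: liar, C: liar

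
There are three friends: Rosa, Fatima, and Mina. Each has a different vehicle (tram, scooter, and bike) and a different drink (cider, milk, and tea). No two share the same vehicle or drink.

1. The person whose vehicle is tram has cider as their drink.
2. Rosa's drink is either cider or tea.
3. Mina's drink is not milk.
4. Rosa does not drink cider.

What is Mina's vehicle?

tram

With clues 1–4, bike and scooter are impossible for Mina's vehicle.
That leaves tram.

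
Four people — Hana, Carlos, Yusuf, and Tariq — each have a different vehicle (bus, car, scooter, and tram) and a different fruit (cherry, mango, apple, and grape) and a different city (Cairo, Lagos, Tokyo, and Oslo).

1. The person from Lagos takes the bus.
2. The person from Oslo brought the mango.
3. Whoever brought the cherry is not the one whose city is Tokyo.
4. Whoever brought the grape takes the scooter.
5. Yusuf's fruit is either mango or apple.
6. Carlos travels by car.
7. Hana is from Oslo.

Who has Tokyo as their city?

Tariq

With clues 1–7, Carlos, Hana, and Yusuf are impossible for the one with city Tokyo.
That leaves Tariq.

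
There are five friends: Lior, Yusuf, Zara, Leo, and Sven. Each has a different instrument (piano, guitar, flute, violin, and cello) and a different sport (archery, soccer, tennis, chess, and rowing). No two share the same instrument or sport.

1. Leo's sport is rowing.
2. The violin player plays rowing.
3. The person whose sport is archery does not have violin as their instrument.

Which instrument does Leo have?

violin

With clues 1–2, cello, flute, guitar, and piano are impossible for Leo's instrument.
That leaves violin.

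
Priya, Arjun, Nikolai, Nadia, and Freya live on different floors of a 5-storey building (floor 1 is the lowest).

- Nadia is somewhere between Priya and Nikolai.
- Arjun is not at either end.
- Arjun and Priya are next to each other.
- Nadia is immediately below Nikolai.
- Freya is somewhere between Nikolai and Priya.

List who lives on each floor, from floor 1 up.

Priya, Arjun, Freya, Nadia, Nikolai

From clue 1: Nadia is in {2,3,4}.
From clues 1–2: Arjun is in {2,3,4}.
From clues 1–4: Arjun is in {2,3}.
From clues 1–5: Priya → floor 1, Arjun → floor 2, Freya → floor 3, Nadia → floor 4, Nikolai → floor 5.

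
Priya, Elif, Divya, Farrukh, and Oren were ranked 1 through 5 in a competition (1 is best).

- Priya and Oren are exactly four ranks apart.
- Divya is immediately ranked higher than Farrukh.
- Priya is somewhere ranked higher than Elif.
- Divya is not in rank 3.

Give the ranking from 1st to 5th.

Priya, Divya, Farrukh, Elif, Oren

From clue 1: Priya is in {1,5}.
From clues 1–3: Priya → rank 1, Oren → rank 5.
From clues 1–4: Divya → rank 2, Farrukh → rank 3, Elif → rank 4.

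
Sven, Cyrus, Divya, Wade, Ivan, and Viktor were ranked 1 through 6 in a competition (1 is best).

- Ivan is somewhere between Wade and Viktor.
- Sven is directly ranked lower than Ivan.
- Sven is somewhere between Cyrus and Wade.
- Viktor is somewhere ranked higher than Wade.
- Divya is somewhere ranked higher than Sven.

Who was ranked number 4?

Ivan

With clues 1–3, Wade is ruled out for rank 4.
With clues 1–4, Cyrus, Divya, and Viktor are ruled out for rank 4.
With clues 1–5, Sven is ruled out for rank 4.
So rank 4 is Ivan.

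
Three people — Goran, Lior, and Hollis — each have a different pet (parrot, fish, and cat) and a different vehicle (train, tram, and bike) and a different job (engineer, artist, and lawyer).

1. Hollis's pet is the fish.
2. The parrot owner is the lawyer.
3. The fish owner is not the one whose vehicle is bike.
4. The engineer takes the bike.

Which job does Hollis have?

With clues 1–2, lawyer is impossible for Hollis's job.
With clues 1–4, engineer is impossible for Hollis's job.
That leaves artist.

artist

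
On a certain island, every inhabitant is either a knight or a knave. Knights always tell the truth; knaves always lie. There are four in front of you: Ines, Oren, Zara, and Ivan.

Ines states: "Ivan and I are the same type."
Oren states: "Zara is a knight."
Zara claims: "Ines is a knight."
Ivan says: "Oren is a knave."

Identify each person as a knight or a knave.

Consider Ines. Suppose Ines is a knight.
Then no assignment of the remaining roles makes every statement match its speaker's type — contradiction.
So Ines is a knave.
With that fixed, Zara's statement is false, so Zara is a knave.
With that fixed, Oren's statement is false, so Oren is a knave.
With that fixed, Ivan's statement is true, so Ivan is a knight.

Ines: knave, Oren: knave, Zara: knave, Ivan: knight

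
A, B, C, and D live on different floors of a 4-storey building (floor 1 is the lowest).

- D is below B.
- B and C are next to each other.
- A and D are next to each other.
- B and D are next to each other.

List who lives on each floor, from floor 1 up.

From clue 1: B is in {2,3,4}.
From clues 1–2: D is in {1,2}.
From clues 1–3: A is in {1,2}.
From clues 1–4: A → floor 1, D → floor 2, B → floor 3, C → floor 4.

A, D, B, C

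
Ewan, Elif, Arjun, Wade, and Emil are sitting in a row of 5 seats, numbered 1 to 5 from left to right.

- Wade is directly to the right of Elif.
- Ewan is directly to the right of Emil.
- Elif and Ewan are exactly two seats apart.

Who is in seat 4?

With clues 1–2, Arjun is ruled out for seat 4.
With clues 1–3, Emil, Ewan, and Wade are ruled out for seat 4.
So seat 4 is Elif.

Elif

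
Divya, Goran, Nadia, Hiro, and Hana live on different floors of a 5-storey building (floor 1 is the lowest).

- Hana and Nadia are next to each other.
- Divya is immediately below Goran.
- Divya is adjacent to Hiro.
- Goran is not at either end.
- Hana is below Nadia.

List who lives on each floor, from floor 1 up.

From clues 1–2: Hiro is in {1,3,5}.
From clues 1–3: Divya is in {2,4}.
From clues 1–4: Hiro → floor 1, Divya → floor 2, Goran → floor 3.
From clues 1–5: Hana → floor 4, Nadia → floor 5.

Hiro, Divya, Goran, Hana, Nadia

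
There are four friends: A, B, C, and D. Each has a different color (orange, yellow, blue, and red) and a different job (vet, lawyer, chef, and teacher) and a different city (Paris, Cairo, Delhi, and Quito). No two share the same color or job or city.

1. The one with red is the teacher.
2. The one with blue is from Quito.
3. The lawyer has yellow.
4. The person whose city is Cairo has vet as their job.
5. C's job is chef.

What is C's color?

With clues 1–5, orange, red, and yellow are impossible for C's color.
That leaves blue.

blue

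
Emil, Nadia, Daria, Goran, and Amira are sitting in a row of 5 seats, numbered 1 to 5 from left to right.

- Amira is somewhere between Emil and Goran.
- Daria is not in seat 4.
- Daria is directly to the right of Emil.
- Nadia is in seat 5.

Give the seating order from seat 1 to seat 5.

From clue 1: Amira is in {2,3,4}.
From clues 1–3: Emil is in {1,2,4}.
From clues 1–4: Emil → seat 1, Daria → seat 2, Amira → seat 3, Goran → seat 4, Nadia → seat 5.

Emil, Daria, Amira, Goran, Nadia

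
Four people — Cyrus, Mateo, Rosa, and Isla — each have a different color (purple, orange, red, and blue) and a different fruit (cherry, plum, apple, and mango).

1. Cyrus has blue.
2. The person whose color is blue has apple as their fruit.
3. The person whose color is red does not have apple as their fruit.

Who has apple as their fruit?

Cyrus

With clues 1–2, Isla, Mateo, and Rosa are impossible for the one with fruit apple.
That leaves Cyrus.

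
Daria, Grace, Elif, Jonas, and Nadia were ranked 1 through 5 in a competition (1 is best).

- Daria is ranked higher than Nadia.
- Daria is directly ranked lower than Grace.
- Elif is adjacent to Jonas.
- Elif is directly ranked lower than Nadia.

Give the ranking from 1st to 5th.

Grace, Daria, Nadia, Elif, Jonas

From clue 1: Daria is in {1,2,3,4}.
From clues 1–2: Daria is in {2,3,4}.
From clues 1–3: Daria is in {2,4}.
From clues 1–4: Grace → rank 1, Daria → rank 2, Nadia → rank 3, Elif → rank 4, Jonas → rank 5.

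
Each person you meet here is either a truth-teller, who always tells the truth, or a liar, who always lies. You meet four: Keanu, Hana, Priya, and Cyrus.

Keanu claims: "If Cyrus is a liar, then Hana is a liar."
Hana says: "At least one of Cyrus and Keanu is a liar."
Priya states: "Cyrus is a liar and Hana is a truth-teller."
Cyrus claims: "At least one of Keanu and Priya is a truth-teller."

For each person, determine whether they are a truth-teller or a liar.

Keanu: truth-teller, Hana: liar, Priya: liar, Cyrus: truth-teller

Consider Keanu. Suppose Keanu is a liar.
Then no assignment of the remaining roles makes every statement match its speaker's type — contradiction.
So Keanu is a truth-teller.
With that fixed, Cyrus's statement is true, so Cyrus is a truth-teller.
With that fixed, Hana's statement is false, so Hana is a liar.
With that fixed, Priya's statement is false, so Priya is a liar.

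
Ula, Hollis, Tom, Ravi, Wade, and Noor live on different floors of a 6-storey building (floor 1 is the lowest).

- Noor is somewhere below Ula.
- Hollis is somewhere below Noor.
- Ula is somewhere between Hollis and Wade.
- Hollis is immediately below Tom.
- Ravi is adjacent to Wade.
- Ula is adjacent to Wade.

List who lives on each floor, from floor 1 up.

Hollis, Tom, Noor, Ula, Wade, Ravi

From clue 1: Ula is in {2,3,4,5,6}.
From clues 1–2: Ula is in {3,4,5,6}.
From clues 1–3: Ula is in {3,4,5}.
From clues 1–4: Ula is in {4,5}.
From clues 1–5: Hollis → floor 1, Tom → floor 2, Noor → floor 3, Ula → floor 4.
From clues 1–6: Wade → floor 5, Ravi → floor 6.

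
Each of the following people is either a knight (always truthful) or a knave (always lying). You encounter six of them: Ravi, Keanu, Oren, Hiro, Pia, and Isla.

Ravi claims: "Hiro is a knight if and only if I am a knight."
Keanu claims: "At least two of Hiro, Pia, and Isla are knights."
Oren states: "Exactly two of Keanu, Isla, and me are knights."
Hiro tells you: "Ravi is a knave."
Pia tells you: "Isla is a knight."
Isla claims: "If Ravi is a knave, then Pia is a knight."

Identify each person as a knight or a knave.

Ravi: knave, Keanu: knave, Oren: knave, Hiro: knight, Pia: knave, Isla: knave

Consider Ravi. Suppose Ravi is a knight.
Then no assignment of the remaining roles makes every statement match its speaker's type — contradiction.
So Ravi is a knave.
With that fixed, Hiro's statement is true, so Hiro is a knight.
Consider Keanu. Suppose Keanu is a knight.
Then no assignment of the remaining roles makes every statement match its speaker's type — contradiction.
So Keanu is a knave.
Consider Oren. Suppose Oren is a knight.
Then no assignment of the remaining roles makes every statement match its speaker's type — contradiction.
So Oren is a knave.
Consider Pia. Suppose Pia is a knight.
Then Keanu's statement comes out true, contradicting Keanu being a knave.
So Pia is a knave.
With that fixed, Isla's statement is false, so Isla is a knave.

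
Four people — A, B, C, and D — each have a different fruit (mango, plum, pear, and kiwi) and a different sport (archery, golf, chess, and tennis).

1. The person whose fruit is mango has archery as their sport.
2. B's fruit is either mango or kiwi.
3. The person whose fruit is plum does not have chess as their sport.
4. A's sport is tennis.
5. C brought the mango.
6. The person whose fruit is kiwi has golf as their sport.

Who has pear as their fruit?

With clues 1–2, B is impossible for the one with fruit pear.
With clues 1–5, C is impossible for the one with fruit pear.
With clues 1–6, A is impossible for the one with fruit pear.
That leaves D.

D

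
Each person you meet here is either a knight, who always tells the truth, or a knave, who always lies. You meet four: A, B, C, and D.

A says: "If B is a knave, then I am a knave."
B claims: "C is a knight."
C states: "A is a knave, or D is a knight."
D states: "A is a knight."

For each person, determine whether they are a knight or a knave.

Consider A. Suppose A is a knave.
Then A's own statement would have to be false, but it can't be — contradiction.
So A is a knight.
With that fixed, D's statement is true, so D is a knight.
With that fixed, C's statement is true, so C is a knight.
With that fixed, B's statement is true, so B is a knight.

A: knight, B: knight, C: knight, D: knight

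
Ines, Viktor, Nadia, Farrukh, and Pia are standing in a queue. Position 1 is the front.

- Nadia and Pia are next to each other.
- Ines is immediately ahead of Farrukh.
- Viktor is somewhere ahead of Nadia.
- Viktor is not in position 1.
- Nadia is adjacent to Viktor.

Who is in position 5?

Pia

With clues 1–2, Ines is ruled out for position 5.
With clues 1–3, Viktor is ruled out for position 5.
With clues 1–4, Farrukh is ruled out for position 5.
With clues 1–5, Nadia is ruled out for position 5.
So position 5 is Pia.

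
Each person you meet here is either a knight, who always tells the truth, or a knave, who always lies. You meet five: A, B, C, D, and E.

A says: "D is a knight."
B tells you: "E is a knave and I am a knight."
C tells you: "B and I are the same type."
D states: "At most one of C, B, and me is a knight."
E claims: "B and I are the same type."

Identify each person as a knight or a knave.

A: knave, B: knight, C: knight, D: knave, E: knave

Consider A. Suppose A is a knight.
Then no assignment of the remaining roles makes every statement match its speaker's type — contradiction.
So A is a knave.
Consider B. Suppose B is a knave.
Then whichever role C has, C's statement has the wrong truth value — contradiction.
So B is a knight.
Consider C. Suppose C is a knave.
Then whichever role D has, D's statement has the wrong truth value — contradiction.
So C is a knight.
With that fixed, D's statement is false, so D is a knave.
Consider E. Suppose E is a knight.
Then B's statement comes out false, contradicting B being a knight.
So E is a knave.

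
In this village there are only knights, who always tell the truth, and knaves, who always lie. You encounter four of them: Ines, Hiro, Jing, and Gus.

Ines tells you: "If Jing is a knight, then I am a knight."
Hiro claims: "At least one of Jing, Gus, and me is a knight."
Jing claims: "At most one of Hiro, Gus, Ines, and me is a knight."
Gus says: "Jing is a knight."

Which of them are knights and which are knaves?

Consider Ines. Suppose Ines is a knave.
Then no assignment of the remaining roles makes every statement match its speaker's type — contradiction.
So Ines is a knight.
Consider Hiro. Suppose Hiro is a knave.
Then no assignment of the remaining roles makes every statement match its speaker's type — contradiction.
So Hiro is a knight.
With that fixed, Jing's statement is false, so Jing is a knave.
With that fixed, Gus's statement is false, so Gus is a knave.

Ines: knight, Hiro: knight, Jing: knave, Gus: knave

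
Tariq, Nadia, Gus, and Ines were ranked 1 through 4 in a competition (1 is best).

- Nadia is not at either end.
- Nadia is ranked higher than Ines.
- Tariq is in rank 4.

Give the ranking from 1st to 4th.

Gus, Nadia, Ines, Tariq

From clue 1: Nadia is in {2,3}.
From clues 1–3: Gus → rank 1, Nadia → rank 2, Ines → rank 3, Tariq → rank 4.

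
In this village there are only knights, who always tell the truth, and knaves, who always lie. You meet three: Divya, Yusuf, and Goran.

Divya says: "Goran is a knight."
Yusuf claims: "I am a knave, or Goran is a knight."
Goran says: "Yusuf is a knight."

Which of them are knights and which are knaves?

Consider Divya. Suppose Divya is a knave.
Then no assignment of the remaining roles makes every statement match its speaker's type — contradiction.
So Divya is a knight.
Consider Yusuf. Suppose Yusuf is a knave.
Then Yusuf's own statement would have to be false, but it can't be — contradiction.
So Yusuf is a knight.
With that fixed, Goran's statement is true, so Goran is a knight.

Divya: knight, Yusuf: knight, Goran: knight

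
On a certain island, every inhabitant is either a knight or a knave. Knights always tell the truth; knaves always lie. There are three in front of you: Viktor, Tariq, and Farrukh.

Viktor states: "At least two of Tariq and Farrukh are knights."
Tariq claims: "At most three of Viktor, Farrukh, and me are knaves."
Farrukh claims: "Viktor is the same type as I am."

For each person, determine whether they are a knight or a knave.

Viktor: knight, Tariq: knight, Farrukh: knight

Regardless of anyone's role, Tariq's statement is true, so Tariq is a knight.
Consider Viktor. Suppose Viktor is a knave.
Then whichever role Farrukh has, Farrukh's statement has the wrong truth value — contradiction.
So Viktor is a knight.
Consider Farrukh. Suppose Farrukh is a knave.
Then Viktor's statement comes out false, contradicting Viktor being a knight.
So Farrukh is a knight.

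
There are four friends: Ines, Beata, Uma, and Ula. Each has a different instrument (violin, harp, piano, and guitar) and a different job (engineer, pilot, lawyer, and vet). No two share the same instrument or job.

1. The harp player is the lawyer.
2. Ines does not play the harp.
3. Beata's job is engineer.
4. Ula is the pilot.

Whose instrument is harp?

Uma

With clues 1–2, Ines is impossible for the one with instrument harp.
With clues 1–3, Beata is impossible for the one with instrument harp.
With clues 1–4, Ula is impossible for the one with instrument harp.
That leaves Uma.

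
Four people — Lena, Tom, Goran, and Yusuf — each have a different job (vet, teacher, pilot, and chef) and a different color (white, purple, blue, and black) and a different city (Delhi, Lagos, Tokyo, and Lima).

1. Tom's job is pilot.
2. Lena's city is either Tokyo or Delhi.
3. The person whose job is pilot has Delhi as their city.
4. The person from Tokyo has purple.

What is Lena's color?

purple

With clues 1–4, black, blue, and white are impossible for Lena's color.
That leaves purple.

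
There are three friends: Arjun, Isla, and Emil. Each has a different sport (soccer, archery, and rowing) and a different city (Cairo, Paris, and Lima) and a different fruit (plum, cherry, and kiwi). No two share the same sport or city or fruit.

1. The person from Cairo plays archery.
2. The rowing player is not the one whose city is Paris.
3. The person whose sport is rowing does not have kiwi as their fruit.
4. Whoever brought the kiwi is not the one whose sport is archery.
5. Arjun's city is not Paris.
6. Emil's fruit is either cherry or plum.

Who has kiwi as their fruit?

With clues 1–5, Arjun is impossible for the one with fruit kiwi.
With clues 1–6, Emil is impossible for the one with fruit kiwi.
That leaves Isla.

Isla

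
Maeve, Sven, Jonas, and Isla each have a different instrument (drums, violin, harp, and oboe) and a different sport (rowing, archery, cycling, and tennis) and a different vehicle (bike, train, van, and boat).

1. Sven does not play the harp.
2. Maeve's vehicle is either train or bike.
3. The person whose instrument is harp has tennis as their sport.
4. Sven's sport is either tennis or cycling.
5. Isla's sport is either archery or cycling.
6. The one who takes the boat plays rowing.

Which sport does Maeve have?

With clues 1–4, cycling is impossible for Maeve's sport.
With clues 1–5, archery is impossible for Maeve's sport.
With clues 1–6, rowing is impossible for Maeve's sport.
That leaves tennis.

tennis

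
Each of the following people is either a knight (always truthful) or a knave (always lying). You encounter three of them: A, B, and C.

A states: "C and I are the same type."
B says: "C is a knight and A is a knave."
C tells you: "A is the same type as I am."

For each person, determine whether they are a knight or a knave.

Consider A. Suppose A is a knave.
Then whichever role C has, C's statement has the wrong truth value — contradiction.
So A is a knight.
With that fixed, B's statement is false, so B is a knave.
Consider C. Suppose C is a knave.
Then A's statement comes out false, contradicting A being a knight.
So C is a knight.

A: knight, B: knave, C: knight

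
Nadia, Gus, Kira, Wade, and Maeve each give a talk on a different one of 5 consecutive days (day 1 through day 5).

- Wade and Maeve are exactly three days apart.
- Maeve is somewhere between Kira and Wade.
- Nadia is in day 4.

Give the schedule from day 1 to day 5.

Kira, Maeve, Gus, Nadia, Wade

From clue 1: Wade is in {1,2,4,5}.
From clues 1–2: Kira is in {1,5}.
From clues 1–3: Kira → day 1, Maeve → day 2, Gus → day 3, Nadia → day 4, Wade → day 5.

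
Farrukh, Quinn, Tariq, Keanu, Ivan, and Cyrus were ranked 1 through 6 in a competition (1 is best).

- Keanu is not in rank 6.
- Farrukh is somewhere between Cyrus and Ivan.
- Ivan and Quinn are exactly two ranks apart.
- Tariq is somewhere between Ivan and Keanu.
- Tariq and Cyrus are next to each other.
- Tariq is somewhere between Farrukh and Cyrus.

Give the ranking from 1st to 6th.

From clue 1: Keanu is in {1,2,3,4,5}.
From clues 1–2: Farrukh is in {2,3,4,5}.
From clues 1–5: Keanu → rank 1, Quinn → rank 4, Farrukh → rank 5, Ivan → rank 6.
From clues 1–6: Cyrus → rank 2, Tariq → rank 3.

Keanu, Cyrus, Tariq, Quinn, Farrukh, Ivan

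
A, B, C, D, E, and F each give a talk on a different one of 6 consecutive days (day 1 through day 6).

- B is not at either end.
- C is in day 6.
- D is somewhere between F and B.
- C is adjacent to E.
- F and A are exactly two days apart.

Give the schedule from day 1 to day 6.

From clue 1: B is in {2,3,4,5}.
From clues 1–2: C → day 6.
From clues 1–3: D is in {2,3,4}.
From clues 1–4: E → day 5.
From clues 1–5: F → day 1, D → day 2, A → day 3, B → day 4.

F, D, A, B, E, C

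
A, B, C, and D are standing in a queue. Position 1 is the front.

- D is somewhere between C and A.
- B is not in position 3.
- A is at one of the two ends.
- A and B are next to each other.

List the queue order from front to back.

A, B, D, C

From clue 1: D is in {2,3}.
From clues 1–3: A is in {1,4}.
From clues 1–4: A → position 1, B → position 2, D → position 3, C → position 4.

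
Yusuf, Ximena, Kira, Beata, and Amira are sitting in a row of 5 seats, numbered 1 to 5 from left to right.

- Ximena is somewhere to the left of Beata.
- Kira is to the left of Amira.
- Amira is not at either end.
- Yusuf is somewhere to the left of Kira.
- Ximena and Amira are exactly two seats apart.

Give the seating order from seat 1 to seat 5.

From clue 1: Ximena is in {1,2,3,4}.
From clues 1–3: Kira is in {1,2,3}.
From clues 1–4: Beata → seat 5.
From clues 1–5: Yusuf → seat 1, Ximena → seat 2, Kira → seat 3, Amira → seat 4.

Yusuf, Ximena, Kira, Amira, Beata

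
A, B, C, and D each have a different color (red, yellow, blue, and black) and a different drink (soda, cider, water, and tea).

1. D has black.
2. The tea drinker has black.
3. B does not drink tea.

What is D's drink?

tea

With clues 1–2, cider, soda, and water are impossible for D's drink.
That leaves tea.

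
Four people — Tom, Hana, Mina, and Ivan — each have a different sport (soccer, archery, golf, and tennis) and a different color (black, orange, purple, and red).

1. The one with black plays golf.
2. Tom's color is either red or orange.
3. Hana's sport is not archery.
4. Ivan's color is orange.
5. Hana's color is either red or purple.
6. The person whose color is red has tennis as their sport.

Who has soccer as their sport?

Hana

With clues 1–5, Mina is impossible for the one with sport soccer.
With clues 1–6, Ivan and Tom are impossible for the one with sport soccer.
That leaves Hana.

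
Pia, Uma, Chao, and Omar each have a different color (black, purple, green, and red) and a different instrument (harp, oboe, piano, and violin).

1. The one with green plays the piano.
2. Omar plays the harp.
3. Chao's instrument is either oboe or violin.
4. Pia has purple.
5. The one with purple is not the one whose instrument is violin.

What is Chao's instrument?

violin

With clues 1–2, harp is impossible for Chao's instrument.
With clues 1–3, piano is impossible for Chao's instrument.
With clues 1–5, oboe is impossible for Chao's instrument.
That leaves violin.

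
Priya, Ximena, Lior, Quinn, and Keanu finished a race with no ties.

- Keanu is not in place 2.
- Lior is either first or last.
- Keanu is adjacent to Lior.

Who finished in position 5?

Lior

With clues 1–3, Keanu, Priya, Quinn, and Ximena are ruled out for place 5.
So place 5 is Lior.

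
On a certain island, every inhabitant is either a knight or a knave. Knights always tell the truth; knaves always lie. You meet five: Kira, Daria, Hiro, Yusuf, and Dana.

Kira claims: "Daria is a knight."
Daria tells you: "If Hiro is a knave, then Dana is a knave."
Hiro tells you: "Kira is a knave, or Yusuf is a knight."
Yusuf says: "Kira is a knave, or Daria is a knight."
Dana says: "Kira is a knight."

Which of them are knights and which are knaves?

Kira: knight, Daria: knight, Hiro: knight, Yusuf: knight, Dana: knight

Consider Kira. Suppose Kira is a knave.
Then no assignment of the remaining roles makes every statement match its speaker's type — contradiction.
So Kira is a knight.
With that fixed, Dana's statement is true, so Dana is a knight.
Consider Daria. Suppose Daria is a knave.
Then Kira's statement comes out false, contradicting Kira being a knight.
So Daria is a knight.
With that fixed, Yusuf's statement is true, so Yusuf is a knight.
With that fixed, Hiro's statement is true, so Hiro is a knight.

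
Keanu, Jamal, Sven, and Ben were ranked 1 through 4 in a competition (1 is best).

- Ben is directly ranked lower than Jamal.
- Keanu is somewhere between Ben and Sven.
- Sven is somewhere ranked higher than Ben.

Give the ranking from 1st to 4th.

From clue 1: Jamal is in {1,2,3}.
From clues 1–2: Keanu is in {2,3}.
From clues 1–3: Sven → rank 1, Keanu → rank 2, Jamal → rank 3, Ben → rank 4.

Sven, Keanu, Jamal, Ben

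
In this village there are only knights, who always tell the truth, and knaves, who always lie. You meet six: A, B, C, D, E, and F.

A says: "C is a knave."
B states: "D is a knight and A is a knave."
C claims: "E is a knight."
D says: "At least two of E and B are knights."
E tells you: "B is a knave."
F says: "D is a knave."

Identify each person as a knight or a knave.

A: knave, B: knave, C: knight, D: knave, E: knight, F: knight

Consider A. Suppose A is a knight.
Then no assignment of the remaining roles makes every statement match its speaker's type — contradiction.
So A is a knave.
Consider B. Suppose B is a knight.
Then no assignment of the remaining roles makes every statement match its speaker's type — contradiction.
So B is a knave.
With that fixed, D's statement is false, so D is a knave.
With that fixed, E's statement is true, so E is a knight.
With that fixed, F's statement is true, so F is a knight.
With that fixed, C's statement is true, so C is a knight.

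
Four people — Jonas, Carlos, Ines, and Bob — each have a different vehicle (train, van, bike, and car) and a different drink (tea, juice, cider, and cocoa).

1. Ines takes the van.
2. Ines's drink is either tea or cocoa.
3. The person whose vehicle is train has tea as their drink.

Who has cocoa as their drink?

Ines

With clues 1–3, Bob, Carlos, and Jonas are impossible for the one with drink cocoa.
That leaves Ines.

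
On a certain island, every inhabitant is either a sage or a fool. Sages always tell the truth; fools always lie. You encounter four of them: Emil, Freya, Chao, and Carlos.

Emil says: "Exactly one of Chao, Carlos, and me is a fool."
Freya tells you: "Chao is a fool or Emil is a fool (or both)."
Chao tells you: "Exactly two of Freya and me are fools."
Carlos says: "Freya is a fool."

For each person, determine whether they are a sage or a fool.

Emil: fool, Freya: sage, Chao: fool, Carlos: fool

Consider Emil. Suppose Emil is a sage.
Then no assignment of the remaining roles makes every statement match its speaker's type — contradiction.
So Emil is a fool.
With that fixed, Freya's statement is true, so Freya is a sage.
With that fixed, Chao's statement is false, so Chao is a fool.
With that fixed, Carlos's statement is false, so Carlos is a fool.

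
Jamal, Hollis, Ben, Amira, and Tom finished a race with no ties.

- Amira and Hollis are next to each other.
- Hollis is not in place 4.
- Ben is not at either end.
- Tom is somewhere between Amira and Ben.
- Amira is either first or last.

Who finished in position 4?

With clues 1–2, Hollis is ruled out for place 4.
With clues 1–4, Jamal and Tom are ruled out for place 4.
With clues 1–5, Amira is ruled out for place 4.
So place 4 is Ben.

Ben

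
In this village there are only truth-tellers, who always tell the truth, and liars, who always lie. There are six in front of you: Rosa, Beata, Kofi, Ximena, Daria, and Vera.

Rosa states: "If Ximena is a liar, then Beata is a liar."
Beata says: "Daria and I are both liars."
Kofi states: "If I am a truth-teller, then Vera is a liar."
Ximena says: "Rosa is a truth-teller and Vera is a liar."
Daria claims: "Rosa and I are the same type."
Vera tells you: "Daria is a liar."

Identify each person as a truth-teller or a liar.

Consider Rosa. Suppose Rosa is a liar.
Then whichever role Daria has, Daria's statement has the wrong truth value — contradiction.
So Rosa is a truth-teller.
Consider Beata. Suppose Beata is a truth-teller.
Then Beata's own statement would have to be true, but it can't be — contradiction.
So Beata is a liar.
Consider Kofi. Suppose Kofi is a liar.
Then Kofi's own statement would have to be false, but it can't be — contradiction.
So Kofi is a truth-teller.
Consider Ximena. Suppose Ximena is a liar.
Then no assignment of the remaining roles makes every statement match its speaker's type — contradiction.
So Ximena is a truth-teller.
Consider Daria. Suppose Daria is a liar.
Then Beata's statement comes out true, contradicting Beata being a liar.
So Daria is a truth-teller.
With that fixed, Vera's statement is false, so Vera is a liar.

Rosa: truth-teller, Beata: liar, Kofi: truth-teller, Ximena: truth-teller, Daria: truth-teller, Vera: liar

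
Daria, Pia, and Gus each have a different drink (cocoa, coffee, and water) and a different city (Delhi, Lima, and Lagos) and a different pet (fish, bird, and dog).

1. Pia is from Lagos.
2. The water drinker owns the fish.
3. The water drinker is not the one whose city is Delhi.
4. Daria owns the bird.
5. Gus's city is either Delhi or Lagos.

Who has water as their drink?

With clues 1–4, Daria is impossible for the one with drink water.
With clues 1–5, Gus is impossible for the one with drink water.
That leaves Pia.

Pia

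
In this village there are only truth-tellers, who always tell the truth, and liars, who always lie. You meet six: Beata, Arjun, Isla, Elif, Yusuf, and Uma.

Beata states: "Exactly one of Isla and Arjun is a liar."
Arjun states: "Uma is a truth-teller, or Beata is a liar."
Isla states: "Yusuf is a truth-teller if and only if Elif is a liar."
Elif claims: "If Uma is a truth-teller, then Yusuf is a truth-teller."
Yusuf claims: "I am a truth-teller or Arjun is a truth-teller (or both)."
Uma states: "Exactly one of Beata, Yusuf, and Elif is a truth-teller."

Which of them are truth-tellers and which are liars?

Beata: truth-teller, Arjun: liar, Isla: truth-teller, Elif: truth-teller, Yusuf: liar, Uma: liar

Consider Beata. Suppose Beata is a liar.
Then no assignment of the remaining roles makes every statement match its speaker's type — contradiction.
So Beata is a truth-teller.
Consider Arjun. Suppose Arjun is a truth-teller.
Then no assignment of the remaining roles makes every statement match its speaker's type — contradiction.
So Arjun is a liar.
Consider Isla. Suppose Isla is a liar.
Then Beata's statement comes out false, contradicting Beata being a truth-teller.
So Isla is a truth-teller.
Consider Elif. Suppose Elif is a liar.
Then no assignment of the remaining roles makes every statement match its speaker's type — contradiction.
So Elif is a truth-teller.
With that fixed, Uma's statement is false, so Uma is a liar.
Consider Yusuf. Suppose Yusuf is a truth-teller.
Then Isla's statement comes out false, contradicting Isla being a truth-teller.
So Yusuf is a liar.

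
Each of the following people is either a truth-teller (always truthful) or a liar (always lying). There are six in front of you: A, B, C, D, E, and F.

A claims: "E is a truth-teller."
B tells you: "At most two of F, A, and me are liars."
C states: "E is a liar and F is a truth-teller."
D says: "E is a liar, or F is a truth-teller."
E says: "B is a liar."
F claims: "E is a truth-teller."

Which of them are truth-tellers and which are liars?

Consider A. Suppose A is a truth-teller.
Then no assignment of the remaining roles makes every statement match its speaker's type — contradiction.
So A is a liar.
Consider B. Suppose B is a liar.
Then no assignment of the remaining roles makes every statement match its speaker's type — contradiction.
So B is a truth-teller.
With that fixed, E's statement is false, so E is a liar.
With that fixed, F's statement is false, so F is a liar.
With that fixed, C's statement is false, so C is a liar.
With that fixed, D's statement is true, so D is a truth-teller.

A: liar, B: truth-teller, C: liar, D: truth-teller, E: liar, F: liar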